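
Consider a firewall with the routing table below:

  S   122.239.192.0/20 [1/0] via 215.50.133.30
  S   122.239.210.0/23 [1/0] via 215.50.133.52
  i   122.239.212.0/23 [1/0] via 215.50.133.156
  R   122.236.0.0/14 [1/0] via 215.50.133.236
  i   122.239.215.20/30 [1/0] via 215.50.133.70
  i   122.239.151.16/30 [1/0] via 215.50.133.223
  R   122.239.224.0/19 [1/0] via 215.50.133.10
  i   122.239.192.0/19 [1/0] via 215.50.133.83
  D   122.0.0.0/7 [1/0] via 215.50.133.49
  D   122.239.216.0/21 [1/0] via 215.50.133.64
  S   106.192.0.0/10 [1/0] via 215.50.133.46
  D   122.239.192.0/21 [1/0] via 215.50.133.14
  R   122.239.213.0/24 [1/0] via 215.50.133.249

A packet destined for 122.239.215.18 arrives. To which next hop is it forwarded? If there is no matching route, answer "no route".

215.50.133.83

Routes whose prefix contains 122.239.215.18:
  122.0.0.0/7 (122.0.0.0 - 123.255.255.255) -> 215.50.133.49
  122.236.0.0/14 (122.236.0.0 - 122.239.255.255) -> 215.50.133.236
  122.239.192.0/19 (122.239.192.0 - 122.239.223.255) -> 215.50.133.83
More-specific entries that do NOT match:
  122.239.215.20/30 (122.239.215.20 - 122.239.215.23) does not contain 122.239.215.18
  122.239.151.16/30 (122.239.151.16 - 122.239.151.19) does not contain 122.239.215.18
  122.239.213.0/24 (122.239.213.0 - 122.239.213.255) does not contain 122.239.215.18
  122.239.210.0/23 (122.239.210.0 - 122.239.211.255) does not contain 122.239.215.18
  122.239.212.0/23 (122.239.212.0 - 122.239.213.255) does not contain 122.239.215.18
  122.239.216.0/21 (122.239.216.0 - 122.239.223.255) does not contain 122.239.215.18
  122.239.192.0/21 (122.239.192.0 - 122.239.199.255) does not contain 122.239.215.18
  122.239.192.0/20 (122.239.192.0 - 122.239.207.255) does not contain 122.239.215.18
Longest matching prefix is /19 -> next hop 215.50.133.83.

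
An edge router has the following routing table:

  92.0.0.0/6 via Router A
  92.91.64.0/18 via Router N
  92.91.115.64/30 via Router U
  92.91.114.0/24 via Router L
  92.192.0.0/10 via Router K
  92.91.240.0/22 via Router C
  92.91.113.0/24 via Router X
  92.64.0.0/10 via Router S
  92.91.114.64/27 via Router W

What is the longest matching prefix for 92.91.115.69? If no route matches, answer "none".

92.91.64.0/18

Entries matching 92.91.115.69:
  92.0.0.0/6 (92.0.0.0 - 95.255.255.255)
  92.64.0.0/10 (92.64.0.0 - 92.127.255.255)
  92.91.64.0/18 (92.91.64.0 - 92.91.127.255)
Most specific is 92.91.64.0/18.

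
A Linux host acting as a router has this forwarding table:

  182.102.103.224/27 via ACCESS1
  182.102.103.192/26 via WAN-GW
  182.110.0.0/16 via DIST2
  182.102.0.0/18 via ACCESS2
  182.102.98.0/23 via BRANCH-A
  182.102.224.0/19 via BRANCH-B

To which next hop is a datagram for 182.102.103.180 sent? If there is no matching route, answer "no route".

no route

No entry's prefix contains 182.102.103.180; there is no default route.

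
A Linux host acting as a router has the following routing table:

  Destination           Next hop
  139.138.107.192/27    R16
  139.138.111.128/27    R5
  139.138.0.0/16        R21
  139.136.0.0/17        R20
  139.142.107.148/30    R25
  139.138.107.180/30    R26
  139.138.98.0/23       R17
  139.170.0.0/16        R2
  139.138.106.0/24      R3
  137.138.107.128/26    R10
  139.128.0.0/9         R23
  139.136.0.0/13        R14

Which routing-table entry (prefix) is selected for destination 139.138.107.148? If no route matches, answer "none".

Entries matching 139.138.107.148:
  139.128.0.0/9 (139.128.0.0 - 139.255.255.255)
  139.136.0.0/13 (139.136.0.0 - 139.143.255.255)
  139.138.0.0/16 (139.138.0.0 - 139.138.255.255)
Most specific is 139.138.0.0/16.

139.138.0.0/16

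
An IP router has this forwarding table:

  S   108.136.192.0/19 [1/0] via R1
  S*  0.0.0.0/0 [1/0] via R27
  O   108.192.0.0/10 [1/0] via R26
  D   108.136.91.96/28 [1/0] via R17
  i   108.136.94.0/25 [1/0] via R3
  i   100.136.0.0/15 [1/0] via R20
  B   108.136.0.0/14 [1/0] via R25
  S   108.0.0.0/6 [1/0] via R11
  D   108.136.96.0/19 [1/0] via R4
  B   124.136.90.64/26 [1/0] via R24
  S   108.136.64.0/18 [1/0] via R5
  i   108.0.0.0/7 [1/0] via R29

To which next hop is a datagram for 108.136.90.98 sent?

R5

Routes whose prefix contains 108.136.90.98:
  0.0.0.0/0 (default, matches everything) -> R27
  108.0.0.0/6 (108.0.0.0 - 111.255.255.255) -> R11
  108.0.0.0/7 (108.0.0.0 - 109.255.255.255) -> R29
  108.136.0.0/14 (108.136.0.0 - 108.139.255.255) -> R25
  108.136.64.0/18 (108.136.64.0 - 108.136.127.255) -> R5
More-specific entries that do NOT match:
  108.136.91.96/28 (108.136.91.96 - 108.136.91.111) does not contain 108.136.90.98
  124.136.90.64/26 (124.136.90.64 - 124.136.90.127) does not contain 108.136.90.98
  108.136.94.0/25 (108.136.94.0 - 108.136.94.127) does not contain 108.136.90.98
  108.136.192.0/19 (108.136.192.0 - 108.136.223.255) does not contain 108.136.90.98
  108.136.96.0/19 (108.136.96.0 - 108.136.127.255) does not contain 108.136.90.98
Longest matching prefix is /18 -> next hop R5.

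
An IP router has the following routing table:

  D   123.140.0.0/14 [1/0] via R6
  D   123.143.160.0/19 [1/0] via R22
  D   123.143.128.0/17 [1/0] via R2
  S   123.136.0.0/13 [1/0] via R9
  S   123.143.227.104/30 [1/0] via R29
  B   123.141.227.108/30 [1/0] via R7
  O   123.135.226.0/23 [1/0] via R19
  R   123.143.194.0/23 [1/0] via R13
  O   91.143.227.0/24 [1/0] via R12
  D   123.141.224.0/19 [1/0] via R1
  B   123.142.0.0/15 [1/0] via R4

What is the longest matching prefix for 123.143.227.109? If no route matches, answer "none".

Entries matching 123.143.227.109:
  123.136.0.0/13 (123.136.0.0 - 123.143.255.255)
  123.140.0.0/14 (123.140.0.0 - 123.143.255.255)
  123.142.0.0/15 (123.142.0.0 - 123.143.255.255)
  123.143.128.0/17 (123.143.128.0 - 123.143.255.255)
Most specific is 123.143.128.0/17.

123.143.128.0/17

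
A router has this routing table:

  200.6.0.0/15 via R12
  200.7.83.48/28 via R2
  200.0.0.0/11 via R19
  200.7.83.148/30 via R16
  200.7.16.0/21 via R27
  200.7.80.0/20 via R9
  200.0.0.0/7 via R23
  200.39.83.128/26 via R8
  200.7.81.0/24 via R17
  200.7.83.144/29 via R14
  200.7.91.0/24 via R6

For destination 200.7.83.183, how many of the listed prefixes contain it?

4

Prefixes containing 200.7.83.183:
  200.0.0.0/7 (200.0.0.0 - 201.255.255.255)
  200.0.0.0/11 (200.0.0.0 - 200.31.255.255)
  200.6.0.0/15 (200.6.0.0 - 200.7.255.255)
  200.7.80.0/20 (200.7.80.0 - 200.7.95.255)
Total matching entries: 4.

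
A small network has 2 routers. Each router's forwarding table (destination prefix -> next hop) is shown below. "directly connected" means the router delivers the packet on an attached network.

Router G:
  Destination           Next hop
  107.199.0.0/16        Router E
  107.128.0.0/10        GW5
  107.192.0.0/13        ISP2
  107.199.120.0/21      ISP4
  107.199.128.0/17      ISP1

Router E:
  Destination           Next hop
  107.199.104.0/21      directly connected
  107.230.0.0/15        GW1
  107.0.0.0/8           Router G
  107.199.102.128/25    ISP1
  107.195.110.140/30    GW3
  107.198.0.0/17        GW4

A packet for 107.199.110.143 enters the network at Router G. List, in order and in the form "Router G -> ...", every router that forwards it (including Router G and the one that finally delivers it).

Router G -> Router E

At Router G: longest match for 107.199.110.143 is 107.199.0.0/16 -> Router E
At Router E: longest match for 107.199.110.143 is 107.199.104.0/21 -> directly connected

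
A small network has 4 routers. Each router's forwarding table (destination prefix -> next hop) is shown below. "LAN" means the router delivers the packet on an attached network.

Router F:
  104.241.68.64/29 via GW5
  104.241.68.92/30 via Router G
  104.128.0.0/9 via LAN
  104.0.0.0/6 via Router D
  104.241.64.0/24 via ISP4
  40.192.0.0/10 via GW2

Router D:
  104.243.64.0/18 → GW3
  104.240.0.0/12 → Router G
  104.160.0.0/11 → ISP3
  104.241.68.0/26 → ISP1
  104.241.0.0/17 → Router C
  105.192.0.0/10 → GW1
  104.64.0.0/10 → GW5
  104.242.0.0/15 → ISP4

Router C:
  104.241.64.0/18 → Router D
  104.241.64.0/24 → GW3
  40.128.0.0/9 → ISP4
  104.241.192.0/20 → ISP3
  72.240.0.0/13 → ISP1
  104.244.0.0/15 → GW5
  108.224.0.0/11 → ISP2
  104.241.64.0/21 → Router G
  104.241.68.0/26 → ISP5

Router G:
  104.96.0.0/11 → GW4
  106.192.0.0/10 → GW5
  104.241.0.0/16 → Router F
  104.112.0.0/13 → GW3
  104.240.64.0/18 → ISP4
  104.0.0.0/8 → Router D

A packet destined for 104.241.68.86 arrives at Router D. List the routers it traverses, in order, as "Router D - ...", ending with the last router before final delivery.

At Router D: longest match for 104.241.68.86 is 104.241.0.0/17 -> Router C
At Router C: longest match for 104.241.68.86 is 104.241.64.0/21 -> Router G
At Router G: longest match for 104.241.68.86 is 104.241.0.0/16 -> Router F
At Router F: longest match for 104.241.68.86 is 104.128.0.0/9 -> LAN

Router D - Router C - Router G - Router F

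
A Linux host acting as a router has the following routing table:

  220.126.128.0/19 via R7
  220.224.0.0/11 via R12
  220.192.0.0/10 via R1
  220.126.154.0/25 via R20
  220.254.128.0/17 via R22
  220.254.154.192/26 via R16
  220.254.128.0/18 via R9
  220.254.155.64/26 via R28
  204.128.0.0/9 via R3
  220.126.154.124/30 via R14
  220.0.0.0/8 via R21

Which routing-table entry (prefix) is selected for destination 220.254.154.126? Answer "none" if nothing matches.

220.254.128.0/18

Entries matching 220.254.154.126:
  220.0.0.0/8 (220.0.0.0 - 220.255.255.255)
  220.192.0.0/10 (220.192.0.0 - 220.255.255.255)
  220.224.0.0/11 (220.224.0.0 - 220.255.255.255)
  220.254.128.0/17 (220.254.128.0 - 220.254.255.255)
  220.254.128.0/18 (220.254.128.0 - 220.254.191.255)
Most specific is 220.254.128.0/18.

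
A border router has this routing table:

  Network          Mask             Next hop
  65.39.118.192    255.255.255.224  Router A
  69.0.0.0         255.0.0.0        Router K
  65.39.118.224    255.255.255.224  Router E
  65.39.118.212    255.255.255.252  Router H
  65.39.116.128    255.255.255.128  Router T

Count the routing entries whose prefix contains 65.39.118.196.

Prefixes containing 65.39.118.196:
  65.39.118.192/27 (65.39.118.192 - 65.39.118.223)
Total matching entries: 1.

1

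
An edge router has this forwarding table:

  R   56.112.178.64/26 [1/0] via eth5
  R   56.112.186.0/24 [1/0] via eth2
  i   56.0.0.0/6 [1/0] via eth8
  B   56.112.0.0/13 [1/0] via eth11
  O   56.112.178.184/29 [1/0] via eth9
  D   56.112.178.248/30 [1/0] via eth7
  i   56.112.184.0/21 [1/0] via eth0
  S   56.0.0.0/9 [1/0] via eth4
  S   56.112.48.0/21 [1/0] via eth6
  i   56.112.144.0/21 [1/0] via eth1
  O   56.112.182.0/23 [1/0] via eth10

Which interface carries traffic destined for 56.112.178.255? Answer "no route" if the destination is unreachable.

eth11

Routes whose prefix contains 56.112.178.255:
  56.0.0.0/6 (56.0.0.0 - 59.255.255.255) -> eth8
  56.0.0.0/9 (56.0.0.0 - 56.127.255.255) -> eth4
  56.112.0.0/13 (56.112.0.0 - 56.119.255.255) -> eth11
More-specific entries that do NOT match:
  56.112.178.248/30 (56.112.178.248 - 56.112.178.251) does not contain 56.112.178.255
  56.112.178.184/29 (56.112.178.184 - 56.112.178.191) does not contain 56.112.178.255
  56.112.178.64/26 (56.112.178.64 - 56.112.178.127) does not contain 56.112.178.255
  56.112.186.0/24 (56.112.186.0 - 56.112.186.255) does not contain 56.112.178.255
  56.112.182.0/23 (56.112.182.0 - 56.112.183.255) does not contain 56.112.178.255
  56.112.184.0/21 (56.112.184.0 - 56.112.191.255) does not contain 56.112.178.255
  56.112.48.0/21 (56.112.48.0 - 56.112.55.255) does not contain 56.112.178.255
  56.112.144.0/21 (56.112.144.0 - 56.112.151.255) does not contain 56.112.178.255
Longest matching prefix is /13 -> interface eth11.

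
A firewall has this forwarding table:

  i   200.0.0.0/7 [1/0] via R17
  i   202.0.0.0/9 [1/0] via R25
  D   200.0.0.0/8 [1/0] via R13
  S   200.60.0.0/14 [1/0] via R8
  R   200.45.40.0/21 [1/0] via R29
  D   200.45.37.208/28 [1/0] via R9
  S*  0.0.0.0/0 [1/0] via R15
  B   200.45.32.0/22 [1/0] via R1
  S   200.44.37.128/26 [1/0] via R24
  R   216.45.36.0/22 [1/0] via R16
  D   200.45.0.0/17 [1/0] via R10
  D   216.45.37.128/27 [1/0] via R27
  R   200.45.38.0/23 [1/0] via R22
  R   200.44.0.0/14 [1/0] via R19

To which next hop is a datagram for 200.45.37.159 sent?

R10

Routes whose prefix contains 200.45.37.159:
  0.0.0.0/0 (default, matches everything) -> R15
  200.0.0.0/7 (200.0.0.0 - 201.255.255.255) -> R17
  200.0.0.0/8 (200.0.0.0 - 200.255.255.255) -> R13
  200.44.0.0/14 (200.44.0.0 - 200.47.255.255) -> R19
  200.45.0.0/17 (200.45.0.0 - 200.45.127.255) -> R10
More-specific entries that do NOT match:
  200.45.37.208/28 (200.45.37.208 - 200.45.37.223) does not contain 200.45.37.159
  216.45.37.128/27 (216.45.37.128 - 216.45.37.159) does not contain 200.45.37.159
  200.44.37.128/26 (200.44.37.128 - 200.44.37.191) does not contain 200.45.37.159
  200.45.38.0/23 (200.45.38.0 - 200.45.39.255) does not contain 200.45.37.159
  200.45.32.0/22 (200.45.32.0 - 200.45.35.255) does not contain 200.45.37.159
  216.45.36.0/22 (216.45.36.0 - 216.45.39.255) does not contain 200.45.37.159
  200.45.40.0/21 (200.45.40.0 - 200.45.47.255) does not contain 200.45.37.159
Longest matching prefix is /17 -> next hop R10.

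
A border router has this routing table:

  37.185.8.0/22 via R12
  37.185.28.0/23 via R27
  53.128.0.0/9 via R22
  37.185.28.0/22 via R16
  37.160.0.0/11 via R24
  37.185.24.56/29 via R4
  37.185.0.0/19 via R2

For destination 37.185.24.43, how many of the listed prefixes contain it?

Prefixes containing 37.185.24.43:
  37.160.0.0/11 (37.160.0.0 - 37.191.255.255)
  37.185.0.0/19 (37.185.0.0 - 37.185.31.255)
Total matching entries: 2.

2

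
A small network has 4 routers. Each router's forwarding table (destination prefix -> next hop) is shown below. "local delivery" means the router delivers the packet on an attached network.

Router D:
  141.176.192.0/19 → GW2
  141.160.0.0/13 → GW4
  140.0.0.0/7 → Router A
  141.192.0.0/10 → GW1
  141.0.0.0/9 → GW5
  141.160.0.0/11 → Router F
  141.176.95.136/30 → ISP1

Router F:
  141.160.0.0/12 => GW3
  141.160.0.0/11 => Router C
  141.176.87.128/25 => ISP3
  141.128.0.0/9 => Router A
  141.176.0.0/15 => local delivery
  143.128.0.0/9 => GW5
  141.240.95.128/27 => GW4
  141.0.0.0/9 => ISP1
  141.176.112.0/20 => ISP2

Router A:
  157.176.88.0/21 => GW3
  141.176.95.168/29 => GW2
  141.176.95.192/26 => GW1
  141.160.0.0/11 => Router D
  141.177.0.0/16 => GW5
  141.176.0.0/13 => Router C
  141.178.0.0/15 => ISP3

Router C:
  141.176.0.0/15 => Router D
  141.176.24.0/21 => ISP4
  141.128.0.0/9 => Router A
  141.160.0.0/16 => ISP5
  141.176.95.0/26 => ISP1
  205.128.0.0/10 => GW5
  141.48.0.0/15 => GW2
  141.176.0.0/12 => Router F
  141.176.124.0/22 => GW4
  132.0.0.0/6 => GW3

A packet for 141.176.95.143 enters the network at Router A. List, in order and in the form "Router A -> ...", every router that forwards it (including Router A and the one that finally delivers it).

At Router A: longest match for 141.176.95.143 is 141.176.0.0/13 -> Router C
At Router C: longest match for 141.176.95.143 is 141.176.0.0/15 -> Router D
At Router D: longest match for 141.176.95.143 is 141.160.0.0/11 -> Router F
At Router F: longest match for 141.176.95.143 is 141.176.0.0/15 -> local delivery

Router A -> Router C -> Router D -> Router F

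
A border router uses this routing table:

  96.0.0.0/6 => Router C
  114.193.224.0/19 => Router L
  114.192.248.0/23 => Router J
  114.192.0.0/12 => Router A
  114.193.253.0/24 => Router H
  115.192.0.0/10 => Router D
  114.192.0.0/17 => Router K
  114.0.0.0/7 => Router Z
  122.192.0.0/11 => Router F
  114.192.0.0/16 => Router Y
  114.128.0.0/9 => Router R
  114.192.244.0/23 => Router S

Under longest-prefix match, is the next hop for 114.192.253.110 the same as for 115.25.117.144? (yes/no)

114.192.253.110: longest match 114.192.0.0/16 -> Router Y
115.25.117.144: longest match 114.0.0.0/7 -> Router Z

no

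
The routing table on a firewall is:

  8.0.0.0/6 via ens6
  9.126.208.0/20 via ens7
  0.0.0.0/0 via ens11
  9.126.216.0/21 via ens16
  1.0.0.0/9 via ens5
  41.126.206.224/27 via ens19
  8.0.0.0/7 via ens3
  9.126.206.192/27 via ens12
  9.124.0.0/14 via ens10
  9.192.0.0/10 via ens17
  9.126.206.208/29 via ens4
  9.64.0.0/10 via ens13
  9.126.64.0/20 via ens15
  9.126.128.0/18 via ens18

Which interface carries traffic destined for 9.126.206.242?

Routes whose prefix contains 9.126.206.242:
  0.0.0.0/0 (default, matches everything) -> ens11
  8.0.0.0/6 (8.0.0.0 - 11.255.255.255) -> ens6
  8.0.0.0/7 (8.0.0.0 - 9.255.255.255) -> ens3
  9.64.0.0/10 (9.64.0.0 - 9.127.255.255) -> ens13
  9.124.0.0/14 (9.124.0.0 - 9.127.255.255) -> ens10
More-specific entries that do NOT match:
  9.126.206.208/29 (9.126.206.208 - 9.126.206.215) does not contain 9.126.206.242
  41.126.206.224/27 (41.126.206.224 - 41.126.206.255) does not contain 9.126.206.242
  9.126.206.192/27 (9.126.206.192 - 9.126.206.223) does not contain 9.126.206.242
  9.126.216.0/21 (9.126.216.0 - 9.126.223.255) does not contain 9.126.206.242
  9.126.208.0/20 (9.126.208.0 - 9.126.223.255) does not contain 9.126.206.242
  9.126.64.0/20 (9.126.64.0 - 9.126.79.255) does not contain 9.126.206.242
  9.126.128.0/18 (9.126.128.0 - 9.126.191.255) does not contain 9.126.206.242
Longest matching prefix is /14 -> interface ens10.

ens10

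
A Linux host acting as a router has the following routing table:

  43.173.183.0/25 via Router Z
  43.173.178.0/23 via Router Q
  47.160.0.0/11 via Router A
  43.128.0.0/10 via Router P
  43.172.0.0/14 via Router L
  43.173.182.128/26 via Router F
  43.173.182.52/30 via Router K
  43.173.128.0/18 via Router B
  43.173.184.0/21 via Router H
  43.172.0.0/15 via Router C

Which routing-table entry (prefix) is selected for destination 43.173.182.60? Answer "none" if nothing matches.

Entries matching 43.173.182.60:
  43.128.0.0/10 (43.128.0.0 - 43.191.255.255)
  43.172.0.0/14 (43.172.0.0 - 43.175.255.255)
  43.172.0.0/15 (43.172.0.0 - 43.173.255.255)
  43.173.128.0/18 (43.173.128.0 - 43.173.191.255)
Most specific is 43.173.128.0/18.

43.173.128.0/18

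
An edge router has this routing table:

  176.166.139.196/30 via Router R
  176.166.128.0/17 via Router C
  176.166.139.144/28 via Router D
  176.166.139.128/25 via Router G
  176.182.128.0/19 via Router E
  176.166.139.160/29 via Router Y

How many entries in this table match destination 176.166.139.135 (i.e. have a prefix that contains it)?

Prefixes containing 176.166.139.135:
  176.166.128.0/17 (176.166.128.0 - 176.166.255.255)
  176.166.139.128/25 (176.166.139.128 - 176.166.139.255)
Total matching entries: 2.

2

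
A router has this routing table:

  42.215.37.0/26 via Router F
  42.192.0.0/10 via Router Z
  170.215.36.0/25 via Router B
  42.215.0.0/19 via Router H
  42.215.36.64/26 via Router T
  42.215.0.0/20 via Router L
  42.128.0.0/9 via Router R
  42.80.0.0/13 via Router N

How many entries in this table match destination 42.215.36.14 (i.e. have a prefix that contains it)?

2

Prefixes containing 42.215.36.14:
  42.128.0.0/9 (42.128.0.0 - 42.255.255.255)
  42.192.0.0/10 (42.192.0.0 - 42.255.255.255)
Total matching entries: 2.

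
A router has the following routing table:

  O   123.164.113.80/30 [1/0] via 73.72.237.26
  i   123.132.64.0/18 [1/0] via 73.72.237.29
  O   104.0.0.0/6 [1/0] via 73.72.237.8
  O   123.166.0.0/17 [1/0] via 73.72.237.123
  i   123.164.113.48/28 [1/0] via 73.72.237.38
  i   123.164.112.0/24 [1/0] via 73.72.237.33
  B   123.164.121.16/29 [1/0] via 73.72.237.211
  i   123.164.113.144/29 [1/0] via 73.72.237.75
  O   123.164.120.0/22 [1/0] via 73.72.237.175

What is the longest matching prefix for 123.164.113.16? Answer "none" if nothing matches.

123.164.113.16 is outside every listed prefix and there is no default route.

none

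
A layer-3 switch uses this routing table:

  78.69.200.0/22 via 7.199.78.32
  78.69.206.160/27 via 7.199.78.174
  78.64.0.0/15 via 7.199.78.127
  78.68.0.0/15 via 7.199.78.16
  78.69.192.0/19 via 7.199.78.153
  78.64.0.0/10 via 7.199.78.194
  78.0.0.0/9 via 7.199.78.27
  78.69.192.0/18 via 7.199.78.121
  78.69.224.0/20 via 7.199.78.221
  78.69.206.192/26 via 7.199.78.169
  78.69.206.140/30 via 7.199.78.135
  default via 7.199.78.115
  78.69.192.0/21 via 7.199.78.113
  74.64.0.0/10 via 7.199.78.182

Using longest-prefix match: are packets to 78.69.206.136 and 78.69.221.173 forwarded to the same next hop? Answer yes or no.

78.69.206.136: longest match 78.69.192.0/19 -> 7.199.78.153
78.69.221.173: longest match 78.69.192.0/19 -> 7.199.78.153

yes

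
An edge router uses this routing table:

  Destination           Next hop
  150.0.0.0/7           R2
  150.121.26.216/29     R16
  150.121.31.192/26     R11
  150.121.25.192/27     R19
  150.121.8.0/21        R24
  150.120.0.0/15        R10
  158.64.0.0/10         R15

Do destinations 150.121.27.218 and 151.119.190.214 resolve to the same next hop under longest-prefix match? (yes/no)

150.121.27.218: longest match 150.120.0.0/15 -> R10
151.119.190.214: longest match 150.0.0.0/7 -> R2

no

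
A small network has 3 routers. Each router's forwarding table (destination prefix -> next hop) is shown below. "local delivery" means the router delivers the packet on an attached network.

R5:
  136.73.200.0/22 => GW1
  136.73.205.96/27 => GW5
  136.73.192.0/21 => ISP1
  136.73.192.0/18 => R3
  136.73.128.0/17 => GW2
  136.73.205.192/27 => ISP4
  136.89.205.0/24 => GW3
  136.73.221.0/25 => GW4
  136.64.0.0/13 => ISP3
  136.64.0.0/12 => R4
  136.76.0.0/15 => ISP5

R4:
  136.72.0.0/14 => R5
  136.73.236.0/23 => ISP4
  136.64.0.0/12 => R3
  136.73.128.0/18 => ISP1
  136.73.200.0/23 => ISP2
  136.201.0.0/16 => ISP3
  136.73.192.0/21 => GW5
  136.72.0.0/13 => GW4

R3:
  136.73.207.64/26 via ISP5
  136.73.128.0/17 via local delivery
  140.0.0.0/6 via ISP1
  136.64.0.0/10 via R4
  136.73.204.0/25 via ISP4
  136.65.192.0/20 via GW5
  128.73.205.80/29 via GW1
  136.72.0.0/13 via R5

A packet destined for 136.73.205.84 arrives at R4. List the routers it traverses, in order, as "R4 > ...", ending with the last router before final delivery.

At R4: longest match for 136.73.205.84 is 136.72.0.0/14 -> R5
At R5: longest match for 136.73.205.84 is 136.73.192.0/18 -> R3
At R3: longest match for 136.73.205.84 is 136.73.128.0/17 -> local delivery

R4 > R5 > R3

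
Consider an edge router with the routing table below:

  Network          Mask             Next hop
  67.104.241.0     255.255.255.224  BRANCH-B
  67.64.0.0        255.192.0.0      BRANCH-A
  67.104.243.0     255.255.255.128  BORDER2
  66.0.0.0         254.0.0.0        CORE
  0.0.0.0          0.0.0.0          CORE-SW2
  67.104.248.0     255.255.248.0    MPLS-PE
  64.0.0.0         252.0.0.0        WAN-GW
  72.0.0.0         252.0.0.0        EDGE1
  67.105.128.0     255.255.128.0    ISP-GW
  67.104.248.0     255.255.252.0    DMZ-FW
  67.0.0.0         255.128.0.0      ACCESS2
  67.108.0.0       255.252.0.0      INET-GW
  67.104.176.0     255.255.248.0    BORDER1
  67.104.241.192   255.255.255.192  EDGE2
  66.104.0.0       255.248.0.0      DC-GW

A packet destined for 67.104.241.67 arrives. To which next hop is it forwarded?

Routes whose prefix contains 67.104.241.67:
  0.0.0.0/0 (default, matches everything) -> CORE-SW2
  64.0.0.0/6 (64.0.0.0 - 67.255.255.255) -> WAN-GW
  66.0.0.0/7 (66.0.0.0 - 67.255.255.255) -> CORE
  67.0.0.0/9 (67.0.0.0 - 67.127.255.255) -> ACCESS2
  67.64.0.0/10 (67.64.0.0 - 67.127.255.255) -> BRANCH-A
More-specific entries that do NOT match:
  67.104.241.0/27 (67.104.241.0 - 67.104.241.31) does not contain 67.104.241.67
  67.104.241.192/26 (67.104.241.192 - 67.104.241.255) does not contain 67.104.241.67
  67.104.243.0/25 (67.104.243.0 - 67.104.243.127) does not contain 67.104.241.67
  67.104.248.0/22 (67.104.248.0 - 67.104.251.255) does not contain 67.104.241.67
  67.104.248.0/21 (67.104.248.0 - 67.104.255.255) does not contain 67.104.241.67
  67.104.176.0/21 (67.104.176.0 - 67.104.183.255) does not contain 67.104.241.67
  67.105.128.0/17 (67.105.128.0 - 67.105.255.255) does not contain 67.104.241.67
  67.108.0.0/14 (67.108.0.0 - 67.111.255.255) does not contain 67.104.241.67
  66.104.0.0/13 (66.104.0.0 - 66.111.255.255) does not contain 67.104.241.67
Longest matching prefix is /10 -> next hop BRANCH-A.

BRANCH-A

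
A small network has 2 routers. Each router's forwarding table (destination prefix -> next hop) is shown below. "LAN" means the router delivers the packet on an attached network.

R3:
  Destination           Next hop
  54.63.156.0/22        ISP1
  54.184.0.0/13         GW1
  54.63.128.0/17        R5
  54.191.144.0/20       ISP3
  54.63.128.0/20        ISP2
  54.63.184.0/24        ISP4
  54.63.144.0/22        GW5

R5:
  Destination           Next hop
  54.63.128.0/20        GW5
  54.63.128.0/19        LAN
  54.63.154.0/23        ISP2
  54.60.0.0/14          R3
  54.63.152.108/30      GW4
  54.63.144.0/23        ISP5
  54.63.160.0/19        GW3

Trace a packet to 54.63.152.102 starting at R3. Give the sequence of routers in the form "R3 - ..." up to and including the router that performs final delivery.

R3 - R5

At R3: longest match for 54.63.152.102 is 54.63.128.0/17 -> R5
At R5: longest match for 54.63.152.102 is 54.63.128.0/19 -> LAN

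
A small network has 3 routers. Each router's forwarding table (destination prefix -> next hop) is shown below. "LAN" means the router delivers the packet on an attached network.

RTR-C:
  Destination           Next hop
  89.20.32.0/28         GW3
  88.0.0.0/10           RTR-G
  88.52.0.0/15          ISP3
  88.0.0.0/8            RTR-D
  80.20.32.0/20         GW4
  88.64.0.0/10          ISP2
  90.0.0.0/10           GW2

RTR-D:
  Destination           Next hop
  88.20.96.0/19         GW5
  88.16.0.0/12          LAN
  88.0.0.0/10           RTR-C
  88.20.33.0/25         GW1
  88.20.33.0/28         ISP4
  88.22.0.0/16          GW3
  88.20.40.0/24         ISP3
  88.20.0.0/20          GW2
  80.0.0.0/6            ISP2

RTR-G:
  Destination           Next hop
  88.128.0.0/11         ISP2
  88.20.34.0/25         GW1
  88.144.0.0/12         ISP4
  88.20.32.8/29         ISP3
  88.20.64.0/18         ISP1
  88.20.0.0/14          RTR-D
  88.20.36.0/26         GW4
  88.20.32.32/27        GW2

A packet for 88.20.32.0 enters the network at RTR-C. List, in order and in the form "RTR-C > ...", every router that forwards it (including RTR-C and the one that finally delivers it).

At RTR-C: longest match for 88.20.32.0 is 88.0.0.0/10 -> RTR-G
At RTR-G: longest match for 88.20.32.0 is 88.20.0.0/14 -> RTR-D
At RTR-D: longest match for 88.20.32.0 is 88.16.0.0/12 -> LAN

RTR-C > RTR-G > RTR-D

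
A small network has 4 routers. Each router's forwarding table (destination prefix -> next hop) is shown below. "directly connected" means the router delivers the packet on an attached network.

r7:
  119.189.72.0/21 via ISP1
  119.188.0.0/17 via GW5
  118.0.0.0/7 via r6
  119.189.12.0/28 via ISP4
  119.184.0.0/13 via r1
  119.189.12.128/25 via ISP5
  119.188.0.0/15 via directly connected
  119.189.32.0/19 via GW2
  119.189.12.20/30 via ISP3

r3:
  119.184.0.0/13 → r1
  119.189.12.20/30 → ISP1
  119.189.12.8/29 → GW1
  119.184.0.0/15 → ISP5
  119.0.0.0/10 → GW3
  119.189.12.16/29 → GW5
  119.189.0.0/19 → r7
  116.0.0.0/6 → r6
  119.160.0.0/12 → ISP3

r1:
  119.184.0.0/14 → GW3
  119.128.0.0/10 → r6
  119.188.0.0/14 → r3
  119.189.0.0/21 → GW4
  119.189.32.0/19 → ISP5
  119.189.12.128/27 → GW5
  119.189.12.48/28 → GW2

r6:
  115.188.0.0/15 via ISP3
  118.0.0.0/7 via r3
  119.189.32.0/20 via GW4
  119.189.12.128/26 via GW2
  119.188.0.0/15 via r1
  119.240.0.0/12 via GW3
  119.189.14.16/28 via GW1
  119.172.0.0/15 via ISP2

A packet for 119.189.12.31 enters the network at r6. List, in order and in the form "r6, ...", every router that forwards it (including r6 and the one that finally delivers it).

At r6: longest match for 119.189.12.31 is 119.188.0.0/15 -> r1
At r1: longest match for 119.189.12.31 is 119.188.0.0/14 -> r3
At r3: longest match for 119.189.12.31 is 119.189.0.0/19 -> r7
At r7: longest match for 119.189.12.31 is 119.188.0.0/15 -> directly connected

r6, r1, r3, r7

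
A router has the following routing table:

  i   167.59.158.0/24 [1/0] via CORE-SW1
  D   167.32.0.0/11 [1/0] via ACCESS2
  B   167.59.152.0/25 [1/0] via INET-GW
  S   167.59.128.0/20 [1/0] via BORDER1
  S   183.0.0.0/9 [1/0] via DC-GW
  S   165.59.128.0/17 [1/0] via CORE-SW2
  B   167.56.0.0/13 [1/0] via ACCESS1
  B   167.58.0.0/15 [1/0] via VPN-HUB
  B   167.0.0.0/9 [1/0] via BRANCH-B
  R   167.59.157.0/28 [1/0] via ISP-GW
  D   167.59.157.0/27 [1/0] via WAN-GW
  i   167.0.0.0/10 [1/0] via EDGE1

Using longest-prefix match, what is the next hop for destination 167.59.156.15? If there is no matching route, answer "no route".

Routes whose prefix contains 167.59.156.15:
  167.0.0.0/9 (167.0.0.0 - 167.127.255.255) -> BRANCH-B
  167.0.0.0/10 (167.0.0.0 - 167.63.255.255) -> EDGE1
  167.32.0.0/11 (167.32.0.0 - 167.63.255.255) -> ACCESS2
  167.56.0.0/13 (167.56.0.0 - 167.63.255.255) -> ACCESS1
  167.58.0.0/15 (167.58.0.0 - 167.59.255.255) -> VPN-HUB
More-specific entries that do NOT match:
  167.59.157.0/28 (167.59.157.0 - 167.59.157.15) does not contain 167.59.156.15
  167.59.157.0/27 (167.59.157.0 - 167.59.157.31) does not contain 167.59.156.15
  167.59.152.0/25 (167.59.152.0 - 167.59.152.127) does not contain 167.59.156.15
  167.59.158.0/24 (167.59.158.0 - 167.59.158.255) does not contain 167.59.156.15
  167.59.128.0/20 (167.59.128.0 - 167.59.143.255) does not contain 167.59.156.15
  165.59.128.0/17 (165.59.128.0 - 165.59.255.255) does not contain 167.59.156.15
Longest matching prefix is /15 -> next hop VPN-HUB.

VPN-HUB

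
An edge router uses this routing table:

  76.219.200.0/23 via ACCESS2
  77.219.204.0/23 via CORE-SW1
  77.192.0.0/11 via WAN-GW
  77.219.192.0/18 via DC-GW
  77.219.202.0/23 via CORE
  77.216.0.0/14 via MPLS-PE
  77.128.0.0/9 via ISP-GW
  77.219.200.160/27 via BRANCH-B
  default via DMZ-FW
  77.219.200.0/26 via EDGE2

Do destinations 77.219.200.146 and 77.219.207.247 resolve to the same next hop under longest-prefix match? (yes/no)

77.219.200.146: longest match 77.219.192.0/18 -> DC-GW
77.219.207.247: longest match 77.219.192.0/18 -> DC-GW

yes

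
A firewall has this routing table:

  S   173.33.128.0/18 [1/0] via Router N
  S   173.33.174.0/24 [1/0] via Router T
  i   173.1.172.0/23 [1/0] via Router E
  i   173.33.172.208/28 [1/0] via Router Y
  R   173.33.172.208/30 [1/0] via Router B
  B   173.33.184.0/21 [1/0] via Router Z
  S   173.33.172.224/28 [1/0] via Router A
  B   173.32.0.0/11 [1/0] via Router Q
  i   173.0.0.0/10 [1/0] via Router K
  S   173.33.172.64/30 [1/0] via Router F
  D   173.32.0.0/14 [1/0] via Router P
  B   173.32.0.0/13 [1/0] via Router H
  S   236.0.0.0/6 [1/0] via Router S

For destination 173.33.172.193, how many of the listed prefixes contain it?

5

Prefixes containing 173.33.172.193:
  173.0.0.0/10 (173.0.0.0 - 173.63.255.255)
  173.32.0.0/11 (173.32.0.0 - 173.63.255.255)
  173.32.0.0/13 (173.32.0.0 - 173.39.255.255)
  173.32.0.0/14 (173.32.0.0 - 173.35.255.255)
  173.33.128.0/18 (173.33.128.0 - 173.33.191.255)
Total matching entries: 5.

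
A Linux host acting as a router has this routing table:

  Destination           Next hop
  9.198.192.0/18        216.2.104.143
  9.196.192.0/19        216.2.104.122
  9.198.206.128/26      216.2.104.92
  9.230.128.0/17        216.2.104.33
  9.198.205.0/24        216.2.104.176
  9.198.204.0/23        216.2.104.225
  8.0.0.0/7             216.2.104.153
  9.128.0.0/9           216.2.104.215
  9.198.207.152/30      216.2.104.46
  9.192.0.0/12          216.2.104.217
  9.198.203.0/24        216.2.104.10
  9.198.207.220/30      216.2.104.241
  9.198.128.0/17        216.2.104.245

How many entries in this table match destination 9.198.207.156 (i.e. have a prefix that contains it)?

5

Prefixes containing 9.198.207.156:
  8.0.0.0/7 (8.0.0.0 - 9.255.255.255)
  9.128.0.0/9 (9.128.0.0 - 9.255.255.255)
  9.192.0.0/12 (9.192.0.0 - 9.207.255.255)
  9.198.128.0/17 (9.198.128.0 - 9.198.255.255)
  9.198.192.0/18 (9.198.192.0 - 9.198.255.255)
Total matching entries: 5.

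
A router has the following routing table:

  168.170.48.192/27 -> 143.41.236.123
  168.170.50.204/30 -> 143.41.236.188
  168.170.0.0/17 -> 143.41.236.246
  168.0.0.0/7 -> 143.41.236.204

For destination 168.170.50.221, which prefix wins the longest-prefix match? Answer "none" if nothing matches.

168.170.0.0/17

Entries matching 168.170.50.221:
  168.0.0.0/7 (168.0.0.0 - 169.255.255.255)
  168.170.0.0/17 (168.170.0.0 - 168.170.127.255)
Most specific is 168.170.0.0/17.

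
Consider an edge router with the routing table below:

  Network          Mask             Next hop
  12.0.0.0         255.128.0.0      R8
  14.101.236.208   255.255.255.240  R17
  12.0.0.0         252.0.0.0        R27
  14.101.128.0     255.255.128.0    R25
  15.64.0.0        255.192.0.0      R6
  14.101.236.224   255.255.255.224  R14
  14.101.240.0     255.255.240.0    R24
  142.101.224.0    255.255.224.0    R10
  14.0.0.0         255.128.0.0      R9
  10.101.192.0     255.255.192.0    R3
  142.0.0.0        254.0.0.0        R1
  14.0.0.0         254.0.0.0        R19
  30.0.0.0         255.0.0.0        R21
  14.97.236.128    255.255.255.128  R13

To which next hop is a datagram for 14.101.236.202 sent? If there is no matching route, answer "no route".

Routes whose prefix contains 14.101.236.202:
  12.0.0.0/6 (12.0.0.0 - 15.255.255.255) -> R27
  14.0.0.0/7 (14.0.0.0 - 15.255.255.255) -> R19
  14.0.0.0/9 (14.0.0.0 - 14.127.255.255) -> R9
  14.101.128.0/17 (14.101.128.0 - 14.101.255.255) -> R25
More-specific entries that do NOT match:
  14.101.236.208/28 (14.101.236.208 - 14.101.236.223) does not contain 14.101.236.202
  14.101.236.224/27 (14.101.236.224 - 14.101.236.255) does not contain 14.101.236.202
  14.97.236.128/25 (14.97.236.128 - 14.97.236.255) does not contain 14.101.236.202
  14.101.240.0/20 (14.101.240.0 - 14.101.255.255) does not contain 14.101.236.202
  142.101.224.0/19 (142.101.224.0 - 142.101.255.255) does not contain 14.101.236.202
  10.101.192.0/18 (10.101.192.0 - 10.101.255.255) does not contain 14.101.236.202
Longest matching prefix is /17 -> next hop R25.

R25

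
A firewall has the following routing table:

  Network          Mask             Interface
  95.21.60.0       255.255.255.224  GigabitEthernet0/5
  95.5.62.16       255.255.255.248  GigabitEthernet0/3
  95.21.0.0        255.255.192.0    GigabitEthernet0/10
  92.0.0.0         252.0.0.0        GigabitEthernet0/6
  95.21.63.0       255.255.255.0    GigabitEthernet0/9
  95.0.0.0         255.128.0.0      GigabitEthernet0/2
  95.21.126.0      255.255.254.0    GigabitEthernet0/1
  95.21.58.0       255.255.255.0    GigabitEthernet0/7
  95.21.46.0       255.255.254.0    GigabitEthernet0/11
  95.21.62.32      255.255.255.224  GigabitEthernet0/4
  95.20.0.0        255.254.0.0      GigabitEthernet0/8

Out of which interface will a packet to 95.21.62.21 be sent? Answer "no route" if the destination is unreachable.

GigabitEthernet0/10

Routes whose prefix contains 95.21.62.21:
  92.0.0.0/6 (92.0.0.0 - 95.255.255.255) -> GigabitEthernet0/6
  95.0.0.0/9 (95.0.0.0 - 95.127.255.255) -> GigabitEthernet0/2
  95.20.0.0/15 (95.20.0.0 - 95.21.255.255) -> GigabitEthernet0/8
  95.21.0.0/18 (95.21.0.0 - 95.21.63.255) -> GigabitEthernet0/10
More-specific entries that do NOT match:
  95.5.62.16/29 (95.5.62.16 - 95.5.62.23) does not contain 95.21.62.21
  95.21.60.0/27 (95.21.60.0 - 95.21.60.31) does not contain 95.21.62.21
  95.21.62.32/27 (95.21.62.32 - 95.21.62.63) does not contain 95.21.62.21
  95.21.63.0/24 (95.21.63.0 - 95.21.63.255) does not contain 95.21.62.21
  95.21.58.0/24 (95.21.58.0 - 95.21.58.255) does not contain 95.21.62.21
  95.21.126.0/23 (95.21.126.0 - 95.21.127.255) does not contain 95.21.62.21
  95.21.46.0/23 (95.21.46.0 - 95.21.47.255) does not contain 95.21.62.21
Longest matching prefix is /18 -> interface GigabitEthernet0/10.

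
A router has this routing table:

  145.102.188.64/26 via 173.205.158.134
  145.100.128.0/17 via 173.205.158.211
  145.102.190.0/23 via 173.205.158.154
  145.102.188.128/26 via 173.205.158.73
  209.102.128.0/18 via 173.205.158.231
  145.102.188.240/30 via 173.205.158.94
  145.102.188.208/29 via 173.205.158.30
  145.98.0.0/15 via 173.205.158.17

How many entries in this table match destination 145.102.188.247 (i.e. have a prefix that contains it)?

0

No listed prefix contains 145.102.188.247.
Total matching entries: 0.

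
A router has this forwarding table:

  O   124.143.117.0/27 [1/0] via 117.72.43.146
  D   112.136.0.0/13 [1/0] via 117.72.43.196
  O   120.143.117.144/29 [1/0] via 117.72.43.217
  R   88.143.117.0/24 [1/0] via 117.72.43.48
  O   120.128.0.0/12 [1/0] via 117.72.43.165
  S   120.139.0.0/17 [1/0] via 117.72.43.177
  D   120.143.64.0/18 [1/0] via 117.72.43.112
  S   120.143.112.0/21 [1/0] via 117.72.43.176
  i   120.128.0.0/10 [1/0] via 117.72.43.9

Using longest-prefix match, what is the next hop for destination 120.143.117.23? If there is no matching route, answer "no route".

Routes whose prefix contains 120.143.117.23:
  120.128.0.0/10 (120.128.0.0 - 120.191.255.255) -> 117.72.43.9
  120.128.0.0/12 (120.128.0.0 - 120.143.255.255) -> 117.72.43.165
  120.143.64.0/18 (120.143.64.0 - 120.143.127.255) -> 117.72.43.112
  120.143.112.0/21 (120.143.112.0 - 120.143.119.255) -> 117.72.43.176
More-specific entries that do NOT match:
  120.143.117.144/29 (120.143.117.144 - 120.143.117.151) does not contain 120.143.117.23
  124.143.117.0/27 (124.143.117.0 - 124.143.117.31) does not contain 120.143.117.23
  88.143.117.0/24 (88.143.117.0 - 88.143.117.255) does not contain 120.143.117.23
Longest matching prefix is /21 -> next hop 117.72.43.176.

117.72.43.176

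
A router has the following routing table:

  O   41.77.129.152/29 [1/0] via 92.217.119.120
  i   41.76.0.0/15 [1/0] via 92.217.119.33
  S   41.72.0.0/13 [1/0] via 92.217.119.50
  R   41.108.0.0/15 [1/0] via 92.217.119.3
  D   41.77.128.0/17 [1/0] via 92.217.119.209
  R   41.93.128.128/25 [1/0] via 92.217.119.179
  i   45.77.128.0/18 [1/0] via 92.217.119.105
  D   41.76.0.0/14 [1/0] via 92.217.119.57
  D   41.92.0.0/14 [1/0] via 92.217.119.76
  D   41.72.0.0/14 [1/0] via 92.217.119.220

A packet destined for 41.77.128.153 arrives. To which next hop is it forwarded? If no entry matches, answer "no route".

Routes whose prefix contains 41.77.128.153:
  41.72.0.0/13 (41.72.0.0 - 41.79.255.255) -> 92.217.119.50
  41.76.0.0/14 (41.76.0.0 - 41.79.255.255) -> 92.217.119.57
  41.76.0.0/15 (41.76.0.0 - 41.77.255.255) -> 92.217.119.33
  41.77.128.0/17 (41.77.128.0 - 41.77.255.255) -> 92.217.119.209
More-specific entries that do NOT match:
  41.77.129.152/29 (41.77.129.152 - 41.77.129.159) does not contain 41.77.128.153
  41.93.128.128/25 (41.93.128.128 - 41.93.128.255) does not contain 41.77.128.153
  45.77.128.0/18 (45.77.128.0 - 45.77.191.255) does not contain 41.77.128.153
Longest matching prefix is /17 -> next hop 92.217.119.209.

92.217.119.209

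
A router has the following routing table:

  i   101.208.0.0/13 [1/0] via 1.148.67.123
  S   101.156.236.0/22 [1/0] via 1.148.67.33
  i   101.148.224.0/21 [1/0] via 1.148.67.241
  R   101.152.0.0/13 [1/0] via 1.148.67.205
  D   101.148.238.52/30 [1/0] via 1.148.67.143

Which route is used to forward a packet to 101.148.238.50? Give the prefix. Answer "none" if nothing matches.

101.148.238.50 is outside every listed prefix and there is no default route.

none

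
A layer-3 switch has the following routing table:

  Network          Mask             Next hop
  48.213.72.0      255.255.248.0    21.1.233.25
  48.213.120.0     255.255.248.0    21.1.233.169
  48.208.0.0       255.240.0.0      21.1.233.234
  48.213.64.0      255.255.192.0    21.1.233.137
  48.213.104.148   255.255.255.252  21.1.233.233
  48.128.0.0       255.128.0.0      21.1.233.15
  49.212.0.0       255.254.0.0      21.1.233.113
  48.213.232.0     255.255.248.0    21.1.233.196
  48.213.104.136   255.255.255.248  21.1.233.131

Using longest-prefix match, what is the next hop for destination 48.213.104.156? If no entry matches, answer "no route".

Routes whose prefix contains 48.213.104.156:
  48.128.0.0/9 (48.128.0.0 - 48.255.255.255) -> 21.1.233.15
  48.208.0.0/12 (48.208.0.0 - 48.223.255.255) -> 21.1.233.234
  48.213.64.0/18 (48.213.64.0 - 48.213.127.255) -> 21.1.233.137
More-specific entries that do NOT match:
  48.213.104.148/30 (48.213.104.148 - 48.213.104.151) does not contain 48.213.104.156
  48.213.104.136/29 (48.213.104.136 - 48.213.104.143) does not contain 48.213.104.156
  48.213.72.0/21 (48.213.72.0 - 48.213.79.255) does not contain 48.213.104.156
  48.213.120.0/21 (48.213.120.0 - 48.213.127.255) does not contain 48.213.104.156
  48.213.232.0/21 (48.213.232.0 - 48.213.239.255) does not contain 48.213.104.156
Longest matching prefix is /18 -> next hop 21.1.233.137.

21.1.233.137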